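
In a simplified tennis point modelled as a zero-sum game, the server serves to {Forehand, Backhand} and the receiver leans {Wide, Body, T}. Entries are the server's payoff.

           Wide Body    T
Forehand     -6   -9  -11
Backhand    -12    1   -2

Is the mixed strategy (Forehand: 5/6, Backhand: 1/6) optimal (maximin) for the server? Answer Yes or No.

Against Wide this mix gives (5/6)·(-6) + (1/6)·(-12) = -7.
Against Body this mix gives (5/6)·(-9) + (1/6)·1 = -22/3.
Against T this mix gives (5/6)·(-11) + (1/6)·(-2) = -19/2.
The receiver will play T, holding the server to -19/2. Shifting weight toward the row that does better against T would raise this floor (the equalizing mix achieves -8 against both T and Wide), so the proposed strategy is not optimal.

No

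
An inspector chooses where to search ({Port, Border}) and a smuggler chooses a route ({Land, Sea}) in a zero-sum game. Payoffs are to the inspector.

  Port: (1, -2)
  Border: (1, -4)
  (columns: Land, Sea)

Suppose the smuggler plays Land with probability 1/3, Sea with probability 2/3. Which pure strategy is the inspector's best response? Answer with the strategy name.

Expected payoff of Port: (1/3)·1 + (2/3)·(-2) = -1.
Expected payoff of Border: (1/3)·1 + (2/3)·(-4) = -7/3.
The largest is -1, so the inspector's best response is Port.

Port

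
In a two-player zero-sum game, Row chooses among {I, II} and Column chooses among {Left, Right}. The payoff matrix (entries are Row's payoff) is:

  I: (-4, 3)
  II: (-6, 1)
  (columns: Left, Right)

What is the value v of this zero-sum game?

-4

Row minima: I → -4, II → -6; maximin = -4.
Column maxima: Left → -4, Right → 3; minimax = -4.
Since maximin = minimax = -4, there is a saddle point and the value is -4.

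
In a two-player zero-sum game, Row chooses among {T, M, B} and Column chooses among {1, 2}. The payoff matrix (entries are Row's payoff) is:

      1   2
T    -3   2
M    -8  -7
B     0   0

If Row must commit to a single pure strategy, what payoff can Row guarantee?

0

Row minima: T → -3, M → -8, B → 0.
The best of these is 0.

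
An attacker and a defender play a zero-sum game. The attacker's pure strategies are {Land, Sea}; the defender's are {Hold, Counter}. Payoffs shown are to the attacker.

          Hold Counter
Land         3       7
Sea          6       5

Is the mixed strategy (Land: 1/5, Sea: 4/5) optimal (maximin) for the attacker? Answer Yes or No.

Yes

Against Hold this mix gives (1/5)·3 + (4/5)·6 = 27/5.
Against Counter this mix gives (1/5)·7 + (4/5)·5 = 27/5.
All of the defender's active replies (Hold, Counter) yield 27/5, and no column does worse for the attacker. The mix makes the defender indifferent and guarantees 27/5, so it is optimal.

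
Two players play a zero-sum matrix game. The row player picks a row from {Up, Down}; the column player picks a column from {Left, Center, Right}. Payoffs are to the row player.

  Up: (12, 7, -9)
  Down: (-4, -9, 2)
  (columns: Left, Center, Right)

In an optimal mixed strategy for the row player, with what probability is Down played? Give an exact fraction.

Row minima: Up → -9, Down → -9; maximin = -9.
Column maxima: Left → 12, Center → 7, Right → 2; minimax = 2.
-9 ≠ 2, so there is no saddle point; optimal play is mixed.
Left is strictly dominated by Center (it gives the row player strictly more in every row), so the column player never plays it.
On the remaining 2×2 (Up, Down vs Center, Right):
Let the row player play Up with probability p. Expected payoff against Center: 7p + (-9)(1−p) = 16p − 9; against Right: (-9)p + 2(1−p) = −11p + 2.
Setting these equal: 16p − 9 = −11p + 2 ⇒ 27p = 11 ⇒ p = 11/27, and the value is (16)·(11/27) − 9 = -67/27.
For the column player: with q = P(Center), equating Up's and Down's payoffs gives 16q − 9 = −11q + 2 ⇒ q = 11/27.

16/27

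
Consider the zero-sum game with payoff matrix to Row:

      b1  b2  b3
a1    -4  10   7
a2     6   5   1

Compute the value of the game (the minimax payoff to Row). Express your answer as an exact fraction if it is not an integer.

23/8

Row minima: a1 → -4, a2 → 1; maximin = 1.
Column maxima: b1 → 6, b2 → 10, b3 → 7; minimax = 6.
1 ≠ 6, so there is no saddle point; optimal play is mixed.
b2 is strictly dominated by b3 (it gives Row strictly more in every row), so Column never plays it.
On the remaining 2×2 (a1, a2 vs b1, b3):
Let Row play a1 with probability p. Expected payoff against b1: (-4)p + 6(1−p) = −10p + 6; against b3: 7p + 1(1−p) = 6p + 1.
Setting these equal: −10p + 6 = 6p + 1 ⇒ −16p = -5 ⇒ p = 5/16, and the value is (-10)·(5/16) + 6 = 23/8.
For Column: with q = P(b1), equating a1's and a2's payoffs gives −11q + 7 = 5q + 1 ⇒ q = 3/8.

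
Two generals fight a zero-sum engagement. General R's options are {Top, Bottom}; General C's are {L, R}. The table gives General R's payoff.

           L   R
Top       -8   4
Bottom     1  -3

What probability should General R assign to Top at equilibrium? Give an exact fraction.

Row minima: Top → -8, Bottom → -3; maximin = -3.
Column maxima: L → 1, R → 4; minimax = 1.
-3 ≠ 1, so there is no saddle point; optimal play is mixed.
Let General R play Top with probability p. Expected payoff against L: (-8)p + 1(1−p) = −9p + 1; against R: 4p + (-3)(1−p) = 7p − 3.
Setting these equal: −9p + 1 = 7p − 3 ⇒ −16p = -4 ⇒ p = 1/4, and the value is (-9)·(1/4) + 1 = -5/4.
For General C: with q = P(L), equating Top's and Bottom's payoffs gives −12q + 4 = 4q − 3 ⇒ q = 7/16.

1/4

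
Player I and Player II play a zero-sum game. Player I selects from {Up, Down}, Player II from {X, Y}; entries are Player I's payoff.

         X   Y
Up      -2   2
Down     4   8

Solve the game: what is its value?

4

Row minima: Up → -2, Down → 4; maximin = 4.
Column maxima: X → 4, Y → 8; minimax = 4.
Since maximin = minimax = 4, there is a saddle point and the value is 4.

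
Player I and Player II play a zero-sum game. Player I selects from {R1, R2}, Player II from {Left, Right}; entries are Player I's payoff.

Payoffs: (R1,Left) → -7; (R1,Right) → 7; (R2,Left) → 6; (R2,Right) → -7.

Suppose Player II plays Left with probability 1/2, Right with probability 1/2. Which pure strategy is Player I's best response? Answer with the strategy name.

R1

Expected payoff of R1: (1/2)·(-7) + (1/2)·7 = 0.
Expected payoff of R2: (1/2)·6 + (1/2)·(-7) = -1/2.
The largest is 0, so Player I's best response is R1.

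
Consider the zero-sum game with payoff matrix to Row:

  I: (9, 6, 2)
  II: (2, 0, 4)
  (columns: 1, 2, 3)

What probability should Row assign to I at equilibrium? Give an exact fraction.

Row minima: I → 2, II → 0; maximin = 2.
Column maxima: 1 → 9, 2 → 6, 3 → 4; minimax = 4.
2 ≠ 4, so there is no saddle point; optimal play is mixed.
1 is strictly dominated by 2 (it gives Row strictly more in every row), so Column never plays it.
On the remaining 2×2 (I, II vs 2, 3):
Let Row play I with probability p. Expected payoff against 2: 6p + 0(1−p) = 6p; against 3: 2p + 4(1−p) = −2p + 4.
Setting these equal: 6p = −2p + 4 ⇒ 8p = 4 ⇒ p = 1/2, and the value is (6)·(1/2) = 3.
For Column: with q = P(2), equating I's and II's payoffs gives 4q + 2 = −4q + 4 ⇒ q = 1/4.

1/2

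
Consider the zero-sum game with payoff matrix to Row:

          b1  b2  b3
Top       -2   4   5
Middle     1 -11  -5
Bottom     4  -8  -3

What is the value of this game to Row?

Row minima: Top → -2, Middle → -11, Bottom → -8; maximin = -2.
Column maxima: b1 → 4, b2 → 4, b3 → 5; minimax = 4.
-2 ≠ 4, so there is no saddle point; optimal play is mixed.
Middle is strictly dominated by Bottom, so Row never plays it.
b3 is strictly dominated by b2 (it gives Row strictly more in every row), so Column never plays it.
On the remaining 2×2 (Top, Bottom vs b1, b2):
Let Row play Top with probability p. Expected payoff against b1: (-2)p + 4(1−p) = −6p + 4; against b2: 4p + (-8)(1−p) = 12p − 8.
Setting these equal: −6p + 4 = 12p − 8 ⇒ −18p = -12 ⇒ p = 2/3, and the value is (-6)·(2/3) + 4 = 0.
For Column: with q = P(b1), equating Top's and Bottom's payoffs gives −6q + 4 = 12q − 8 ⇒ q = 2/3.

0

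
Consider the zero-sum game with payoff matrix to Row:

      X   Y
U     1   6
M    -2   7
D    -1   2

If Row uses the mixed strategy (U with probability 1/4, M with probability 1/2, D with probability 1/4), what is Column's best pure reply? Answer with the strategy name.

X

If Column plays X, Row's expected payoff is (1/4)·1 + (1/2)·(-2) + (1/4)·(-1) = -1.
If Column plays Y, Row's expected payoff is (1/4)·6 + (1/2)·7 + (1/4)·2 = 11/2.
Column minimizes Row's payoff; the smallest is -1, so the best response is X.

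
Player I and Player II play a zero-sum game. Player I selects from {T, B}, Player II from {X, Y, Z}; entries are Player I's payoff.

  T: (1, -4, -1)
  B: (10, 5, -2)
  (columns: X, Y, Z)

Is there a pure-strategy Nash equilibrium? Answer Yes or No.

No

Row minima: T → -4, B → -2; maximin = -2.
Column maxima: X → 10, Y → 5, Z → -1; minimax = -1.
-2 ≠ -1, so no pure-strategy equilibrium exists.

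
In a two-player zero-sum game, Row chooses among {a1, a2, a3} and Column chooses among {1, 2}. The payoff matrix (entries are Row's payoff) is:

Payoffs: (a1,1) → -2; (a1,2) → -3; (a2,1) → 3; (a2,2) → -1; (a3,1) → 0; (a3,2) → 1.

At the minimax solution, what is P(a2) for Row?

1/5

Row minima: a1 → -3, a2 → -1, a3 → 0; maximin = 0.
Column maxima: 1 → 3, 2 → 1; minimax = 1.
0 ≠ 1, so there is no saddle point; optimal play is mixed.
a1 is strictly dominated by a2, so Row never plays it.
On the remaining 2×2 (a2, a3 vs 1, 2):
Let Row play a2 with probability p. Expected payoff against 1: 3p + 0(1−p) = 3p; against 2: (-1)p + 1(1−p) = −2p + 1.
Setting these equal: 3p = −2p + 1 ⇒ 5p = 1 ⇒ p = 1/5, and the value is (3)·(1/5) = 3/5.
For Column: with q = P(1), equating a2's and a3's payoffs gives 4q − 1 = −q + 1 ⇒ q = 2/5.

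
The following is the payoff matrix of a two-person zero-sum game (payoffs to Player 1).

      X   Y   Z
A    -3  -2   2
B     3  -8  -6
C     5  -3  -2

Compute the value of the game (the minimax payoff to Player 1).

-19/9

Row minima: A → -3, B → -8, C → -3; maximin = -3.
Column maxima: X → 5, Y → -2, Z → 2; minimax = -2.
-3 ≠ -2, so there is no saddle point; optimal play is mixed.
B is strictly dominated by C, so Player 1 never plays it.
Z is strictly dominated by Y (it gives Player 1 strictly more in every row), so Player 2 never plays it.
On the remaining 2×2 (A, C vs X, Y):
Let Player 1 play A with probability p. Expected payoff against X: (-3)p + 5(1−p) = −8p + 5; against Y: (-2)p + (-3)(1−p) = p − 3.
Setting these equal: −8p + 5 = p − 3 ⇒ −9p = -8 ⇒ p = 8/9, and the value is (-8)·(8/9) + 5 = -19/9.
For Player 2: with q = P(X), equating A's and C's payoffs gives −q − 2 = 8q − 3 ⇒ q = 1/9.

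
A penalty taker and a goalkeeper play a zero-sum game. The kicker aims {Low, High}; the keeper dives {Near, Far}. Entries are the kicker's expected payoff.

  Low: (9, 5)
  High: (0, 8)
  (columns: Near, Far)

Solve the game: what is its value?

6

Row minima: Low → 5, High → 0; maximin = 5.
Column maxima: Near → 9, Far → 8; minimax = 8.
5 ≠ 8, so there is no saddle point; optimal play is mixed.
Let the kicker play Low with probability p. Expected payoff against Near: 9p + 0(1−p) = 9p; against Far: 5p + 8(1−p) = −3p + 8.
Setting these equal: 9p = −3p + 8 ⇒ 12p = 8 ⇒ p = 2/3, and the value is (9)·(2/3) = 6.
For the keeper: with q = P(Near), equating Low's and High's payoffs gives 4q + 5 = −8q + 8 ⇒ q = 1/4.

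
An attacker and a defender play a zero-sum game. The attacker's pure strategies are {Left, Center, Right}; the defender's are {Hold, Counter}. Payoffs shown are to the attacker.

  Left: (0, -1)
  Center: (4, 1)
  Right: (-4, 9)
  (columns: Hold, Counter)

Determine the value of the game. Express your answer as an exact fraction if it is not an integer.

Row minima: Left → -1, Center → 1, Right → -4; maximin = 1.
Column maxima: Hold → 4, Counter → 9; minimax = 4.
1 ≠ 4, so there is no saddle point; optimal play is mixed.
Left is strictly dominated by Center, so the attacker never plays it.
On the remaining 2×2 (Center, Right vs Hold, Counter):
Let the attacker play Center with probability p. Expected payoff against Hold: 4p + (-4)(1−p) = 8p − 4; against Counter: 1p + 9(1−p) = −8p + 9.
Setting these equal: 8p − 4 = −8p + 9 ⇒ 16p = 13 ⇒ p = 13/16, and the value is (8)·(13/16) − 4 = 5/2.
For the defender: with q = P(Hold), equating Center's and Right's payoffs gives 3q + 1 = −13q + 9 ⇒ q = 1/2.

5/2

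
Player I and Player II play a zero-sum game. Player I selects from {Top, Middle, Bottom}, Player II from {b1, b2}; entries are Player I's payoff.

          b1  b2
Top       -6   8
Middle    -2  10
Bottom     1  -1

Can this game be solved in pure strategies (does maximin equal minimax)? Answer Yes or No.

Row minima: Top → -6, Middle → -2, Bottom → -1; maximin = -1.
Column maxima: b1 → 1, b2 → 10; minimax = 1.
-1 ≠ 1, so no pure-strategy equilibrium exists.

No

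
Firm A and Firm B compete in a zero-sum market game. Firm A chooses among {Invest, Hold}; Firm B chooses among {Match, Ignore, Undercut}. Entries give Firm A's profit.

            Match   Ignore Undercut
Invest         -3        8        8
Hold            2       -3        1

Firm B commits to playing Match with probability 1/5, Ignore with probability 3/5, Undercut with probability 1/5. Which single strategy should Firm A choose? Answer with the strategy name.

Expected payoff of Invest: (1/5)·(-3) + (3/5)·8 + (1/5)·8 = 29/5.
Expected payoff of Hold: (1/5)·2 + (3/5)·(-3) + (1/5)·1 = -6/5.
The largest is 29/5, so Firm A's best response is Invest.

Invest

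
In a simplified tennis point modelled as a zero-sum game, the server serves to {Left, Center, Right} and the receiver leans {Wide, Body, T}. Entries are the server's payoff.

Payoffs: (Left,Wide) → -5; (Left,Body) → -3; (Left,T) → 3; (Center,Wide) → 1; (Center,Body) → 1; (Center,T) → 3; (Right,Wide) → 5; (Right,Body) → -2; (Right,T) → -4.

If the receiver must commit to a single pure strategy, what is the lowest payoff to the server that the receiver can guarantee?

1

Column maxima: Wide → 5, Body → 1, T → 3.
The smallest of these is 1.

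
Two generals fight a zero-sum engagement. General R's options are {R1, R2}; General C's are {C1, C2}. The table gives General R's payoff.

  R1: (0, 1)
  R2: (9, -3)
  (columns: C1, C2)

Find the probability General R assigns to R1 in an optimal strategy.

Row minima: R1 → 0, R2 → -3; maximin = 0.
Column maxima: C1 → 9, C2 → 1; minimax = 1.
0 ≠ 1, so there is no saddle point; optimal play is mixed.
Let General R play R1 with probability p. Expected payoff against C1: 0p + 9(1−p) = −9p + 9; against C2: 1p + (-3)(1−p) = 4p − 3.
Setting these equal: −9p + 9 = 4p − 3 ⇒ −13p = -12 ⇒ p = 12/13, and the value is (-9)·(12/13) + 9 = 9/13.
For General C: with q = P(C1), equating R1's and R2's payoffs gives −q + 1 = 12q − 3 ⇒ q = 4/13.

12/13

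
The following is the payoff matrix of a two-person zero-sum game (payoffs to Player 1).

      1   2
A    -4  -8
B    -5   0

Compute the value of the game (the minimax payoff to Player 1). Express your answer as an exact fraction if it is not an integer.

-40/9

Row minima: A → -8, B → -5; maximin = -5.
Column maxima: 1 → -4, 2 → 0; minimax = -4.
-5 ≠ -4, so there is no saddle point; optimal play is mixed.
Let Player 1 play A with probability p. Expected payoff against 1: (-4)p + (-5)(1−p) = p − 5; against 2: (-8)p + 0(1−p) = −8p.
Setting these equal: p − 5 = −8p ⇒ 9p = 5 ⇒ p = 5/9, and the value is (1)·(5/9) − 5 = -40/9.
For Player 2: with q = P(1), equating A's and B's payoffs gives 4q − 8 = −5q ⇒ q = 8/9.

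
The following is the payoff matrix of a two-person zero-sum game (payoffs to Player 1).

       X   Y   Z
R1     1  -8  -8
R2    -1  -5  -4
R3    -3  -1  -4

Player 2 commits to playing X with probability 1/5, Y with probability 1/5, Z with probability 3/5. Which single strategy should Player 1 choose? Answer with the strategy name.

R3

Expected payoff of R1: (1/5)·1 + (1/5)·(-8) + (3/5)·(-8) = -31/5.
Expected payoff of R2: (1/5)·(-1) + (1/5)·(-5) + (3/5)·(-4) = -18/5.
Expected payoff of R3: (1/5)·(-3) + (1/5)·(-1) + (3/5)·(-4) = -16/5.
The largest is -16/5, so Player 1's best response is R3.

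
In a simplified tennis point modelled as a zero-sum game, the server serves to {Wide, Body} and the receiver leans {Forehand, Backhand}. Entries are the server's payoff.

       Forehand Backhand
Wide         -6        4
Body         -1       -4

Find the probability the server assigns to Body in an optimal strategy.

10/13

Row minima: Wide → -6, Body → -4; maximin = -4.
Column maxima: Forehand → -1, Backhand → 4; minimax = -1.
-4 ≠ -1, so there is no saddle point; optimal play is mixed.
Let the server play Wide with probability p. Expected payoff against Forehand: (-6)p + (-1)(1−p) = −5p − 1; against Backhand: 4p + (-4)(1−p) = 8p − 4.
Setting these equal: −5p − 1 = 8p − 4 ⇒ −13p = -3 ⇒ p = 3/13, and the value is (-5)·(3/13) − 1 = -28/13.
For the receiver: with q = P(Forehand), equating Wide's and Body's payoffs gives −10q + 4 = 3q − 4 ⇒ q = 8/13.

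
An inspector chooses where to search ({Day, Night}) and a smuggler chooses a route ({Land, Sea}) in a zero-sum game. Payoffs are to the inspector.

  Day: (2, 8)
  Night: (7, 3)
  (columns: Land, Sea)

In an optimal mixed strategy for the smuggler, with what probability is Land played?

Row minima: Day → 2, Night → 3; maximin = 3.
Column maxima: Land → 7, Sea → 8; minimax = 7.
3 ≠ 7, so there is no saddle point; optimal play is mixed.
Let the inspector play Day with probability p. Expected payoff against Land: 2p + 7(1−p) = −5p + 7; against Sea: 8p + 3(1−p) = 5p + 3.
Setting these equal: −5p + 7 = 5p + 3 ⇒ −10p = -4 ⇒ p = 2/5, and the value is (-5)·(2/5) + 7 = 5.
For the smuggler: with q = P(Land), equating Day's and Night's payoffs gives −6q + 8 = 4q + 3 ⇒ q = 1/2.

1/2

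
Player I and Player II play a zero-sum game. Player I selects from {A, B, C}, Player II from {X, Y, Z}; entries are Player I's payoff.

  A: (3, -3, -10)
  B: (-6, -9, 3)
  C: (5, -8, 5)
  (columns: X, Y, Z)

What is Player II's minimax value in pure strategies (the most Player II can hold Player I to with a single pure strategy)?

-3

Column maxima: X → 5, Y → -3, Z → 5.
The smallest of these is -3.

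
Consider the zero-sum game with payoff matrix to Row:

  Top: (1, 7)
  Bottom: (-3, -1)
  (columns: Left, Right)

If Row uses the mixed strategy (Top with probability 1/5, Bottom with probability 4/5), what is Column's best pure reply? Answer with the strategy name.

If Column plays Left, Row's expected payoff is (1/5)·1 + (4/5)·(-3) = -11/5.
If Column plays Right, Row's expected payoff is (1/5)·7 + (4/5)·(-1) = 3/5.
Column minimizes Row's payoff; the smallest is -11/5, so the best response is Left.

Left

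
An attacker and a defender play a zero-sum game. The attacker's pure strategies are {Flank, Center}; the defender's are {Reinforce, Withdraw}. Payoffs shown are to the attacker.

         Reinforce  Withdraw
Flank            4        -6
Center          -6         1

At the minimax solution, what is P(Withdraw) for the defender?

Row minima: Flank → -6, Center → -6; maximin = -6.
Column maxima: Reinforce → 4, Withdraw → 1; minimax = 1.
-6 ≠ 1, so there is no saddle point; optimal play is mixed.
Let the attacker play Flank with probability p. Expected payoff against Reinforce: 4p + (-6)(1−p) = 10p − 6; against Withdraw: (-6)p + 1(1−p) = −7p + 1.
Setting these equal: 10p − 6 = −7p + 1 ⇒ 17p = 7 ⇒ p = 7/17, and the value is (10)·(7/17) − 6 = -32/17.
For the defender: with q = P(Reinforce), equating Flank's and Center's payoffs gives 10q − 6 = −7q + 1 ⇒ q = 7/17.

10/17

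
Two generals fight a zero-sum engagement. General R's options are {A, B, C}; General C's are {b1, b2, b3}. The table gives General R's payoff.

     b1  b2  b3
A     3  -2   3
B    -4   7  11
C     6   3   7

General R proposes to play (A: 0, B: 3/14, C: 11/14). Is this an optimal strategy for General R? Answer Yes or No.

Yes

Against b1 this mix gives (3/14)·(-4) + (11/14)·6 = 27/7.
Against b2 this mix gives (3/14)·7 + (11/14)·3 = 27/7.
Against b3 this mix gives (3/14)·11 + (11/14)·7 = 55/7.
All of General C's active replies (b1, b2) yield 27/7, and no column does worse for General R. The mix makes General C indifferent and guarantees 27/7, so it is optimal.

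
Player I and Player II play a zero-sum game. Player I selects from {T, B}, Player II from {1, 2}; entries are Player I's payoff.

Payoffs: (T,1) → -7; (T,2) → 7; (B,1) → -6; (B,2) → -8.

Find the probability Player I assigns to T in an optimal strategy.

Row minima: T → -7, B → -8; maximin = -7.
Column maxima: 1 → -6, 2 → 7; minimax = -6.
-7 ≠ -6, so there is no saddle point; optimal play is mixed.
Let Player I play T with probability p. Expected payoff against 1: (-7)p + (-6)(1−p) = −p − 6; against 2: 7p + (-8)(1−p) = 15p − 8.
Setting these equal: −p − 6 = 15p − 8 ⇒ −16p = -2 ⇒ p = 1/8, and the value is (-1)·(1/8) − 6 = -49/8.
For Player II: with q = P(1), equating T's and B's payoffs gives −14q + 7 = 2q − 8 ⇒ q = 15/16.

1/8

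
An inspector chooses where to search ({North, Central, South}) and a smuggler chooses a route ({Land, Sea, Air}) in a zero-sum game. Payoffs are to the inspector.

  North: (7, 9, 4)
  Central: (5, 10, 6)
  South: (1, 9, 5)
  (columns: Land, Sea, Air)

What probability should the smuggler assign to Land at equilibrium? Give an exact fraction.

Row minima: North → 4, Central → 5, South → 1; maximin = 5.
Column maxima: Land → 7, Sea → 10, Air → 6; minimax = 6.
5 ≠ 6, so there is no saddle point; optimal play is mixed.
South is strictly dominated by Central, so the inspector never plays it.
Sea is strictly dominated by Land (it gives the inspector strictly more in every row), so the smuggler never plays it.
On the remaining 2×2 (North, Central vs Land, Air):
Let the inspector play North with probability p. Expected payoff against Land: 7p + 5(1−p) = 2p + 5; against Air: 4p + 6(1−p) = −2p + 6.
Setting these equal: 2p + 5 = −2p + 6 ⇒ 4p = 1 ⇒ p = 1/4, and the value is (2)·(1/4) + 5 = 11/2.
For the smuggler: with q = P(Land), equating North's and Central's payoffs gives 3q + 4 = −q + 6 ⇒ q = 1/2.

1/2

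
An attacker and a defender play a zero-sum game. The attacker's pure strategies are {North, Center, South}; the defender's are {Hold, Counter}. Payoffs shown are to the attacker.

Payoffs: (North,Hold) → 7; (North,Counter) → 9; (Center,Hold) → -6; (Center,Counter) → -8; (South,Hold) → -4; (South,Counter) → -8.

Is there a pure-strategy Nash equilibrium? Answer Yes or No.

Row minima: North → 7, Center → -8, South → -8; maximin = 7.
Column maxima: Hold → 7, Counter → 9; minimax = 7.
maximin = minimax = 7, so a saddle point exists.

Yes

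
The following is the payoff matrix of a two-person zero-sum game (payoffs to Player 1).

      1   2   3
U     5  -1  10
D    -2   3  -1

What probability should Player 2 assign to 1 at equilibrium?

Row minima: U → -1, D → -2; maximin = -1.
Column maxima: 1 → 5, 2 → 3, 3 → 10; minimax = 3.
-1 ≠ 3, so there is no saddle point; optimal play is mixed.
3 is strictly dominated by 1 (it gives Player 1 strictly more in every row), so Player 2 never plays it.
On the remaining 2×2 (U, D vs 1, 2):
Let Player 1 play U with probability p. Expected payoff against 1: 5p + (-2)(1−p) = 7p − 2; against 2: (-1)p + 3(1−p) = −4p + 3.
Setting these equal: 7p − 2 = −4p + 3 ⇒ 11p = 5 ⇒ p = 5/11, and the value is (7)·(5/11) − 2 = 13/11.
For Player 2: with q = P(1), equating U's and D's payoffs gives 6q − 1 = −5q + 3 ⇒ q = 4/11.

4/11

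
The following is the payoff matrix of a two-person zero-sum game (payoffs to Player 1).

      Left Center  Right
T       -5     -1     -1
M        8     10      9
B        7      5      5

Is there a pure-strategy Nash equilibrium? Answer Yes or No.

Row minima: T → -5, M → 8, B → 5; maximin = 8.
Column maxima: Left → 8, Center → 10, Right → 9; minimax = 8.
maximin = minimax = 8, so a saddle point exists.

Yes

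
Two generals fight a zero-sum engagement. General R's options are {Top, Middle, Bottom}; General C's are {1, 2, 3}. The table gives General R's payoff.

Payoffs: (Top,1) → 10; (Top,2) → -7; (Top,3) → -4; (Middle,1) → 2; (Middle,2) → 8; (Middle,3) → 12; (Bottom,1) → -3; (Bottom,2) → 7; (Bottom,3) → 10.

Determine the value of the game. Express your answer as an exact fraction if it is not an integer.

94/23

Row minima: Top → -7, Middle → 2, Bottom → -3; maximin = 2.
Column maxima: 1 → 10, 2 → 8, 3 → 12; minimax = 8.
2 ≠ 8, so there is no saddle point; optimal play is mixed.
Bottom is strictly dominated by Middle, so General R never plays it.
3 is strictly dominated by 2 (it gives General R strictly more in every row), so General C never plays it.
On the remaining 2×2 (Top, Middle vs 1, 2):
Let General R play Top with probability p. Expected payoff against 1: 10p + 2(1−p) = 8p + 2; against 2: (-7)p + 8(1−p) = −15p + 8.
Setting these equal: 8p + 2 = −15p + 8 ⇒ 23p = 6 ⇒ p = 6/23, and the value is (8)·(6/23) + 2 = 94/23.
For General C: with q = P(1), equating Top's and Middle's payoffs gives 17q − 7 = −6q + 8 ⇒ q = 15/23.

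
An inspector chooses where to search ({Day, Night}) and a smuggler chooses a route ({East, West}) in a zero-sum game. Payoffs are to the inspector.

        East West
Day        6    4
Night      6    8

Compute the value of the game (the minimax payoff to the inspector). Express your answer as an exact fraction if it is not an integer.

6

Row minima: Day → 4, Night → 6; maximin = 6.
Column maxima: East → 6, West → 8; minimax = 6.
Since maximin = minimax = 6, there is a saddle point and the value is 6.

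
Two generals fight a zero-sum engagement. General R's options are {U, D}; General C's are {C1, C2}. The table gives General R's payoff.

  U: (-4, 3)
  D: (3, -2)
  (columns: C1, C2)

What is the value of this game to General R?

1/12

Row minima: U → -4, D → -2; maximin = -2.
Column maxima: C1 → 3, C2 → 3; minimax = 3.
-2 ≠ 3, so there is no saddle point; optimal play is mixed.
Let General R play U with probability p. Expected payoff against C1: (-4)p + 3(1−p) = −7p + 3; against C2: 3p + (-2)(1−p) = 5p − 2.
Setting these equal: −7p + 3 = 5p − 2 ⇒ −12p = -5 ⇒ p = 5/12, and the value is (-7)·(5/12) + 3 = 1/12.
For General C: with q = P(C1), equating U's and D's payoffs gives −7q + 3 = 5q − 2 ⇒ q = 5/12.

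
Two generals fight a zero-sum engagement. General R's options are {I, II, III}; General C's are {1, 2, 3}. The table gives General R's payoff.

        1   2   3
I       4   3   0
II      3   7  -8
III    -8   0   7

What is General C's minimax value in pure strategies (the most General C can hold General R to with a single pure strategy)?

Column maxima: 1 → 4, 2 → 7, 3 → 7.
The smallest of these is 4.

4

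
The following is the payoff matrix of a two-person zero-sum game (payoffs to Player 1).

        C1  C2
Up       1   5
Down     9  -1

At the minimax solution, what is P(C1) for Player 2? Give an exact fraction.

Row minima: Up → 1, Down → -1; maximin = 1.
Column maxima: C1 → 9, C2 → 5; minimax = 5.
1 ≠ 5, so there is no saddle point; optimal play is mixed.
Let Player 1 play Up with probability p. Expected payoff against C1: 1p + 9(1−p) = −8p + 9; against C2: 5p + (-1)(1−p) = 6p − 1.
Setting these equal: −8p + 9 = 6p − 1 ⇒ −14p = -10 ⇒ p = 5/7, and the value is (-8)·(5/7) + 9 = 23/7.
For Player 2: with q = P(C1), equating Up's and Down's payoffs gives −4q + 5 = 10q − 1 ⇒ q = 3/7.

3/7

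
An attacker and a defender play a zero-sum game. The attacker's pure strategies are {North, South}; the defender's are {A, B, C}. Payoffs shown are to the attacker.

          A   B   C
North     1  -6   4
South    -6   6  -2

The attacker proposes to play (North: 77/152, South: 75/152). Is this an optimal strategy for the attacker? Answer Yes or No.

No

Against A this mix gives (77/152)·1 + (75/152)·(-6) = -373/152.
Against B this mix gives (77/152)·(-6) + (75/152)·6 = -3/38.
Against C this mix gives (77/152)·4 + (75/152)·(-2) = 79/76.
The defender will play A, holding the attacker to -373/152. Shifting weight toward the row that does better against A would raise this floor (the equalizing mix achieves -30/19 against both A and B), so the proposed strategy is not optimal.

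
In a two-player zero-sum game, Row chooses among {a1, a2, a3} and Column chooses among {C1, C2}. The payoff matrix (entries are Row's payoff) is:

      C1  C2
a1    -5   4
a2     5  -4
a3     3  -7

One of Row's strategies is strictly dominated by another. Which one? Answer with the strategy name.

a3

a2 gives a strictly higher payoff than a3 against every column: 5 > 3, -4 > -7.
So a3 is strictly dominated and Row never plays it.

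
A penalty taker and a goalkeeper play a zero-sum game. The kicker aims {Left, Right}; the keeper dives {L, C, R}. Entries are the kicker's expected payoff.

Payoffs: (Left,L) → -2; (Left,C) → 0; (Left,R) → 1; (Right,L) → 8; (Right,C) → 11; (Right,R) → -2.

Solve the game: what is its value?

4/13

Row minima: Left → -2, Right → -2; maximin = -2.
Column maxima: L → 8, C → 11, R → 1; minimax = 1.
-2 ≠ 1, so there is no saddle point; optimal play is mixed.
C is strictly dominated by L (it gives the kicker strictly more in every row), so the keeper never plays it.
On the remaining 2×2 (Left, Right vs L, R):
Let the kicker play Left with probability p. Expected payoff against L: (-2)p + 8(1−p) = −10p + 8; against R: 1p + (-2)(1−p) = 3p − 2.
Setting these equal: −10p + 8 = 3p − 2 ⇒ −13p = -10 ⇒ p = 10/13, and the value is (-10)·(10/13) + 8 = 4/13.
For the keeper: with q = P(L), equating Left's and Right's payoffs gives −3q + 1 = 10q − 2 ⇒ q = 3/13.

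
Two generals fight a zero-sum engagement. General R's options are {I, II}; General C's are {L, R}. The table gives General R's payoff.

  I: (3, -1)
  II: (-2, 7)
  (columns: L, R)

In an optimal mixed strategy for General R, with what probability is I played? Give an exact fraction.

9/13

Row minima: I → -1, II → -2; maximin = -1.
Column maxima: L → 3, R → 7; minimax = 3.
-1 ≠ 3, so there is no saddle point; optimal play is mixed.
Let General R play I with probability p. Expected payoff against L: 3p + (-2)(1−p) = 5p − 2; against R: (-1)p + 7(1−p) = −8p + 7.
Setting these equal: 5p − 2 = −8p + 7 ⇒ 13p = 9 ⇒ p = 9/13, and the value is (5)·(9/13) − 2 = 19/13.
For General C: with q = P(L), equating I's and II's payoffs gives 4q − 1 = −9q + 7 ⇒ q = 8/13.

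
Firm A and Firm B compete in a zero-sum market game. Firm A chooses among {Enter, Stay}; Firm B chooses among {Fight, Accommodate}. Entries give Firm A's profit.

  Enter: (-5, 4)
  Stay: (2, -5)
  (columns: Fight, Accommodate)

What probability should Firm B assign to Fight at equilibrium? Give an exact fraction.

9/16

Row minima: Enter → -5, Stay → -5; maximin = -5.
Column maxima: Fight → 2, Accommodate → 4; minimax = 2.
-5 ≠ 2, so there is no saddle point; optimal play is mixed.
Let Firm A play Enter with probability p. Expected payoff against Fight: (-5)p + 2(1−p) = −7p + 2; against Accommodate: 4p + (-5)(1−p) = 9p − 5.
Setting these equal: −7p + 2 = 9p − 5 ⇒ −16p = -7 ⇒ p = 7/16, and the value is (-7)·(7/16) + 2 = -17/16.
For Firm B: with q = P(Fight), equating Enter's and Stay's payoffs gives −9q + 4 = 7q − 5 ⇒ q = 9/16.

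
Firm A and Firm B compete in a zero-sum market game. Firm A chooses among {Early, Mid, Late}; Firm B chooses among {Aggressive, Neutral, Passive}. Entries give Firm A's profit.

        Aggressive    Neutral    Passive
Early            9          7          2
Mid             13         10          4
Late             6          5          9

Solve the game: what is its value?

Row minima: Early → 2, Mid → 4, Late → 5; maximin = 5.
Column maxima: Aggressive → 13, Neutral → 10, Passive → 9; minimax = 9.
5 ≠ 9, so there is no saddle point; optimal play is mixed.
Early is strictly dominated by Mid, so Firm A never plays it.
Aggressive is strictly dominated by Neutral (it gives Firm A strictly more in every row), so Firm B never plays it.
On the remaining 2×2 (Mid, Late vs Neutral, Passive):
Let Firm A play Mid with probability p. Expected payoff against Neutral: 10p + 5(1−p) = 5p + 5; against Passive: 4p + 9(1−p) = −5p + 9.
Setting these equal: 5p + 5 = −5p + 9 ⇒ 10p = 4 ⇒ p = 2/5, and the value is (5)·(2/5) + 5 = 7.
For Firm B: with q = P(Neutral), equating Mid's and Late's payoffs gives 6q + 4 = −4q + 9 ⇒ q = 1/2.

7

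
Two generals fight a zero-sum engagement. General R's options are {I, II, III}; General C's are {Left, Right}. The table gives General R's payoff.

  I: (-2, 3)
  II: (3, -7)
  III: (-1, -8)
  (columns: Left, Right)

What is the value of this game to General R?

Row minima: I → -2, II → -7, III → -8; maximin = -2.
Column maxima: Left → 3, Right → 3; minimax = 3.
-2 ≠ 3, so there is no saddle point; optimal play is mixed.
III is strictly dominated by II, so General R never plays it.
On the remaining 2×2 (I, II vs Left, Right):
Let General R play I with probability p. Expected payoff against Left: (-2)p + 3(1−p) = −5p + 3; against Right: 3p + (-7)(1−p) = 10p − 7.
Setting these equal: −5p + 3 = 10p − 7 ⇒ −15p = -10 ⇒ p = 2/3, and the value is (-5)·(2/3) + 3 = -1/3.
For General C: with q = P(Left), equating I's and II's payoffs gives −5q + 3 = 10q − 7 ⇒ q = 2/3.

-1/3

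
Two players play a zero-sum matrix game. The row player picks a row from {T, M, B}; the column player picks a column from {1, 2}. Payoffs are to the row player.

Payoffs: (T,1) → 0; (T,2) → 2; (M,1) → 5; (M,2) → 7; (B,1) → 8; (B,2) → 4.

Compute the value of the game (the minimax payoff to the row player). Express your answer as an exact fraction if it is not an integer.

6

Row minima: T → 0, M → 5, B → 4; maximin = 5.
Column maxima: 1 → 8, 2 → 7; minimax = 7.
5 ≠ 7, so there is no saddle point; optimal play is mixed.
T is strictly dominated by M, so the row player never plays it.
On the remaining 2×2 (M, B vs 1, 2):
Let the row player play M with probability p. Expected payoff against 1: 5p + 8(1−p) = −3p + 8; against 2: 7p + 4(1−p) = 3p + 4.
Setting these equal: −3p + 8 = 3p + 4 ⇒ −6p = -4 ⇒ p = 2/3, and the value is (-3)·(2/3) + 8 = 6.
For the column player: with q = P(1), equating M's and B's payoffs gives −2q + 7 = 4q + 4 ⇒ q = 1/2.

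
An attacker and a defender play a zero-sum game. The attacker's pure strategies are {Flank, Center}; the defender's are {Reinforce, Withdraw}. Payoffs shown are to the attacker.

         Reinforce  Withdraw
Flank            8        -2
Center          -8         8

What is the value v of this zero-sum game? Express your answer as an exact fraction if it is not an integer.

24/13

Row minima: Flank → -2, Center → -8; maximin = -2.
Column maxima: Reinforce → 8, Withdraw → 8; minimax = 8.
-2 ≠ 8, so there is no saddle point; optimal play is mixed.
Let the attacker play Flank with probability p. Expected payoff against Reinforce: 8p + (-8)(1−p) = 16p − 8; against Withdraw: (-2)p + 8(1−p) = −10p + 8.
Setting these equal: 16p − 8 = −10p + 8 ⇒ 26p = 16 ⇒ p = 8/13, and the value is (16)·(8/13) − 8 = 24/13.
For the defender: with q = P(Reinforce), equating Flank's and Center's payoffs gives 10q − 2 = −16q + 8 ⇒ q = 5/13.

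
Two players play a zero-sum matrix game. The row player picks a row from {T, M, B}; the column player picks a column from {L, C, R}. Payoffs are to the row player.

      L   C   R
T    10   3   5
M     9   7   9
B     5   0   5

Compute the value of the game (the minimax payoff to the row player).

Row minima: T → 3, M → 7, B → 0; maximin = 7.
Column maxima: L → 10, C → 7, R → 9; minimax = 7.
Since maximin = minimax = 7, there is a saddle point and the value is 7.

7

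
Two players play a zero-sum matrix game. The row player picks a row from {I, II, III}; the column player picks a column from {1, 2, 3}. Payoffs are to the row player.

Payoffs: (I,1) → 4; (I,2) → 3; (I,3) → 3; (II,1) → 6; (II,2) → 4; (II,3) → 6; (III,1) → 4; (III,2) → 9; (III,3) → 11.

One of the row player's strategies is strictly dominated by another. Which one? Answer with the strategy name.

I

II gives a strictly higher payoff than I against every column: 6 > 4, 4 > 3, 6 > 3.
So I is strictly dominated and the row player never plays it.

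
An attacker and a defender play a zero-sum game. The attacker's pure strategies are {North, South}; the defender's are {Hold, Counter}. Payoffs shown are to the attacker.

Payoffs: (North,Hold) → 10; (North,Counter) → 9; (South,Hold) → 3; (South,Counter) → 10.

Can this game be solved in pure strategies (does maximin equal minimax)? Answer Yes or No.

Row minima: North → 9, South → 3; maximin = 9.
Column maxima: Hold → 10, Counter → 10; minimax = 10.
9 ≠ 10, so no pure-strategy equilibrium exists.

No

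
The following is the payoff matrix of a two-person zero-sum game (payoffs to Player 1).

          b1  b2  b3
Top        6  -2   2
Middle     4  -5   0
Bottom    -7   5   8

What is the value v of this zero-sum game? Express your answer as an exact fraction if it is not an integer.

4/5

Row minima: Top → -2, Middle → -5, Bottom → -7; maximin = -2.
Column maxima: b1 → 6, b2 → 5, b3 → 8; minimax = 5.
-2 ≠ 5, so there is no saddle point; optimal play is mixed.
Middle is strictly dominated by Top, so Player 1 never plays it.
b3 is strictly dominated by b2 (it gives Player 1 strictly more in every row), so Player 2 never plays it.
On the remaining 2×2 (Top, Bottom vs b1, b2):
Let Player 1 play Top with probability p. Expected payoff against b1: 6p + (-7)(1−p) = 13p − 7; against b2: (-2)p + 5(1−p) = −7p + 5.
Setting these equal: 13p − 7 = −7p + 5 ⇒ 20p = 12 ⇒ p = 3/5, and the value is (13)·(3/5) − 7 = 4/5.
For Player 2: with q = P(b1), equating Top's and Bottom's payoffs gives 8q − 2 = −12q + 5 ⇒ q = 7/20.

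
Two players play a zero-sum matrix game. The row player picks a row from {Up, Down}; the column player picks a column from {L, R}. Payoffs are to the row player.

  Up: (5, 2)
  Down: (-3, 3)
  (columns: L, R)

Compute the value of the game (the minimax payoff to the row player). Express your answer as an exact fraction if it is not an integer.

7/3

Row minima: Up → 2, Down → -3; maximin = 2.
Column maxima: L → 5, R → 3; minimax = 3.
2 ≠ 3, so there is no saddle point; optimal play is mixed.
Let the row player play Up with probability p. Expected payoff against L: 5p + (-3)(1−p) = 8p − 3; against R: 2p + 3(1−p) = −p + 3.
Setting these equal: 8p − 3 = −p + 3 ⇒ 9p = 6 ⇒ p = 2/3, and the value is (8)·(2/3) − 3 = 7/3.
For the column player: with q = P(L), equating Up's and Down's payoffs gives 3q + 2 = −6q + 3 ⇒ q = 1/9.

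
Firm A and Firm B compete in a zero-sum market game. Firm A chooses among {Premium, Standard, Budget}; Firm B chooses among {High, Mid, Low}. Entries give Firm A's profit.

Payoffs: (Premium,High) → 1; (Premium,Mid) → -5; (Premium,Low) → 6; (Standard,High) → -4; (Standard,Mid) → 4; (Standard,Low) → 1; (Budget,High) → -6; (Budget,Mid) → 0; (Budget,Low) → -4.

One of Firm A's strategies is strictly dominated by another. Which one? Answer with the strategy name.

Standard gives a strictly higher payoff than Budget against every column: -4 > -6, 4 > 0, 1 > -4.
So Budget is strictly dominated and Firm A never plays it.

Budget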